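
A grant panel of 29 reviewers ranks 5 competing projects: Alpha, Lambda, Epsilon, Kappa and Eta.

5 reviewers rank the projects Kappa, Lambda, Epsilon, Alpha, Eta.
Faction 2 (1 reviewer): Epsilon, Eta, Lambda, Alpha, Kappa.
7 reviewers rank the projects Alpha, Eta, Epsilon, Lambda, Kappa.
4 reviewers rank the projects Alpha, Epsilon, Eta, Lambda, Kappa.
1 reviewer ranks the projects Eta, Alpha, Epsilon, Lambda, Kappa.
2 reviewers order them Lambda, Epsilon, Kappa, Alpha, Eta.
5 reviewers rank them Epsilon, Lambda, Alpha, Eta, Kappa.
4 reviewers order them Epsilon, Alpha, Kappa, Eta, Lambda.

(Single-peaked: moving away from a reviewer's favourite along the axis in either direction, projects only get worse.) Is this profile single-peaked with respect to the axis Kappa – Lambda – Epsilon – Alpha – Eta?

no

Axis positions: Kappa=1, Lambda=2, Epsilon=3, Alpha=4, Eta=5.
Faction 1 (peak Kappa at position 1): ranking walks positions 1-2-3-4-5, expanding outward from the peak — single-peaked.
Faction 2: ranking walks positions 3-5-2-4-1; Eta is ranked above Alpha even though Alpha lies between Eta and the peak Epsilon on the axis — preferences dip and rise again. Not single-peaked.
Faction 3 (peak Alpha at position 4): ranking walks positions 4-5-3-2-1, expanding outward from the peak — single-peaked.
Faction 4 (peak Alpha at position 4): ranking walks positions 4-3-5-2-1, expanding outward from the peak — single-peaked.
Faction 5 (peak Eta at position 5): ranking walks positions 5-4-3-2-1, expanding outward from the peak — single-peaked.
Faction 6 (peak Lambda at position 2): ranking walks positions 2-3-1-4-5, expanding outward from the peak — single-peaked.
Faction 7 (peak Epsilon at position 3): ranking walks positions 3-2-4-5-1, expanding outward from the peak — single-peaked.
Faction 8: ranking walks positions 3-4-1-5-2; Kappa is ranked above Lambda even though Lambda lies between Kappa and the peak Epsilon on the axis — preferences dip and rise again. Not single-peaked.
Faction 2 violates single-peakedness, so the profile is not single-peaked on this axis.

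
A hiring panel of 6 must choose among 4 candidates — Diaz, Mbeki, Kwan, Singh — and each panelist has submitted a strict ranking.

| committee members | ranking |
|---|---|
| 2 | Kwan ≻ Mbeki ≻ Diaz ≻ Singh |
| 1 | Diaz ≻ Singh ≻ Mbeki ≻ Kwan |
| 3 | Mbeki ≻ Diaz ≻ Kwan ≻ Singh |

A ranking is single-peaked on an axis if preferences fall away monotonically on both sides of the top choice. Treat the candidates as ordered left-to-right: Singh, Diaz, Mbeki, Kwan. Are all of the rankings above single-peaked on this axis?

yes

Axis positions: Singh=1, Diaz=2, Mbeki=3, Kwan=4.
Group 1 (peak Kwan at position 4): ranking walks positions 4-3-2-1, expanding outward from the peak — single-peaked.
Group 2 (peak Diaz at position 2): ranking walks positions 2-1-3-4, expanding outward from the peak — single-peaked.
Group 3 (peak Mbeki at position 3): ranking walks positions 3-2-4-1, expanding outward from the peak — single-peaked.
Every ranking is single-peaked on this axis.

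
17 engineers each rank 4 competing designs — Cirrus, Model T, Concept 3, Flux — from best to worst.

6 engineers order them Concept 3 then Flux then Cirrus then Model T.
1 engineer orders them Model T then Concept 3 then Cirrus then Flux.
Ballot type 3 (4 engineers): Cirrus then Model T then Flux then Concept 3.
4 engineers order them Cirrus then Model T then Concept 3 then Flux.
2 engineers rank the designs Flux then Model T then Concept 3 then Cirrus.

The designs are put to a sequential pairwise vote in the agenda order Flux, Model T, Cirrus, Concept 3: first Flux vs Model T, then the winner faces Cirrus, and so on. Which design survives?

Round 1: Flux vs Model T — 8–9, Model T advances.
Round 2: Model T vs Cirrus — 3–14, Cirrus advances.
Round 3: Cirrus vs Concept 3 — 8–9, Concept 3 advances.
The agenda winner is Concept 3.

Concept 3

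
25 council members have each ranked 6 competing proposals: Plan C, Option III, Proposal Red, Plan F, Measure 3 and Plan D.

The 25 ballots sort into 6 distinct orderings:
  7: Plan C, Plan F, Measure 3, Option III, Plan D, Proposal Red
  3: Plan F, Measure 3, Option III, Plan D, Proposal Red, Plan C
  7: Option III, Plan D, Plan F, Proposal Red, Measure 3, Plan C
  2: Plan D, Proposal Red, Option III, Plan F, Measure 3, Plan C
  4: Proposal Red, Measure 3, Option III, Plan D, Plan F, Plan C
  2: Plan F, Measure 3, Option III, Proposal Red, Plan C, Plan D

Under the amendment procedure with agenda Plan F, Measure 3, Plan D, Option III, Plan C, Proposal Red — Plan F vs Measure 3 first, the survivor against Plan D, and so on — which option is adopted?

Option III

Round 1: Plan F vs Measure 3 — 21–4, Plan F advances.
Round 2: Plan F vs Plan D — 12–13, Plan D advances.
Round 3: Plan D vs Option III — 2–23, Option III advances.
Round 4: Option III vs Plan C — 18–7, Option III advances.
Round 5: Option III vs Proposal Red — 19–6, Option III advances.
Option III survives the agenda.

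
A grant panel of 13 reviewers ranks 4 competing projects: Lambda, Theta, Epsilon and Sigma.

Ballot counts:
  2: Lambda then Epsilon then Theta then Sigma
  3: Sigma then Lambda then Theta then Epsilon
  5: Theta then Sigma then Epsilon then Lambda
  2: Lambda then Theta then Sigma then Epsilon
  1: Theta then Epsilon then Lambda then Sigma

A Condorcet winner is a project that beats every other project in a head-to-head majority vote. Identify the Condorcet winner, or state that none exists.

none

Check each pair by majority over 13 ballots:
Lambda vs Theta: 2+3+2 = 7 for Lambda, 6 for Theta — Lambda by 7–6.
Lambda vs Epsilon: 7 to 6, Lambda.
Lambda vs Sigma: Lambda preferred on 2+2+1 = 5 ballots; Sigma wins 8–5.
Theta vs Epsilon: 3+5+2+1 = 11 for Theta, 2 for Epsilon — Theta by 11–2.
Theta vs Sigma: Theta preferred on 2+5+2+1 = 10 ballots; Theta wins 10–3.
Epsilon vs Sigma: Epsilon is ranked higher on 2+1 = 3 ballots, Sigma on 10. Sigma wins 10–3.
Each project drops at least one matchup (Lambda loses to Sigma; Theta loses to Lambda; Epsilon loses to Lambda; Sigma loses to Theta); the cycle Lambda beats Theta beats Sigma beats Lambda rules out a Condorcet winner.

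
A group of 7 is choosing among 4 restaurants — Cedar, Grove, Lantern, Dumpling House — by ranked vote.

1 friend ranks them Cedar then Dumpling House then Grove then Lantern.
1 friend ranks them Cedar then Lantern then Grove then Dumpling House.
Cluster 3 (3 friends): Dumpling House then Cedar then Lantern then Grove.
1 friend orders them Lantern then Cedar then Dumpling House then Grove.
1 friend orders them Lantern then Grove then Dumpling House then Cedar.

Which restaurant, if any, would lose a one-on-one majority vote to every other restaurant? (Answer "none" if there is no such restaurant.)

Pairwise majorities:
Cedar vs Grove: Cedar preferred on 1+1+3+1 = 6 ballots; Cedar wins 6–1.
Cedar vs Lantern: Cedar, 5–2.
Cedar–Dumpling House: Dumpling House 4–3.
Grove–Lantern: Lantern 6–1.
Grove vs Dumpling House: Dumpling House wins 5–2.
Lantern vs Dumpling House: Dumpling House wins 4–3.
Only Grove has no wins; Grove is the Condorcet loser.

Grove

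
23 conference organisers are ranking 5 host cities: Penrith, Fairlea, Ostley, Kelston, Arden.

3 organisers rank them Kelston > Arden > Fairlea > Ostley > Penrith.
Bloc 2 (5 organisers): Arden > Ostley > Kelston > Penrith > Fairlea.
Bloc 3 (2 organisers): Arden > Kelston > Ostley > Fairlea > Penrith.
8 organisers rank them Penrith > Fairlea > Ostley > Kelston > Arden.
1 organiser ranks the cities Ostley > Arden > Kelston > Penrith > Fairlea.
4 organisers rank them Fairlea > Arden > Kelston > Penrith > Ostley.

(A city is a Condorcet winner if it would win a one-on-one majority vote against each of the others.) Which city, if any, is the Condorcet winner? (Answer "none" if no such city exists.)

Head-to-head results (23 organisers):
Penrith vs Fairlea: Penrith is ranked higher on 5+8+1 = 14 ballots, Fairlea on 9. Penrith wins 14–9.
Penrith vs Ostley: Penrith preferred on 8+4 = 12 ballots; Penrith wins 12–11.
Penrith vs Kelston: 8 to 15, Kelston.
Penrith vs Arden: Penrith preferred on 8 ballots; Arden wins 15–8.
Fairlea vs Ostley: Fairlea is ranked higher on 3+8+4 = 15 ballots, Ostley on 8. Fairlea wins 15–8.
Fairlea vs Kelston: Fairlea is ranked higher on 8+4 = 12 ballots, Kelston on 11. Fairlea wins 12–11.
Fairlea vs Arden: Fairlea is ranked higher on 8+4 = 12 ballots, Arden on 11. Fairlea wins 12–11.
Ostley vs Kelston: 14 to 9, Ostley.
Ostley vs Arden: 9 to 14, Arden.
Kelston vs Arden: Kelston preferred on 3+8 = 11 ballots; Arden wins 12–11.
No city is unbeaten: Penrith loses to Kelston; Fairlea loses to Penrith; Ostley loses to Penrith; Kelston loses to Fairlea; Arden loses to Fairlea. In particular Penrith > Fairlea > Kelston > Penrith is a majority cycle — no Condorcet winner exists.

none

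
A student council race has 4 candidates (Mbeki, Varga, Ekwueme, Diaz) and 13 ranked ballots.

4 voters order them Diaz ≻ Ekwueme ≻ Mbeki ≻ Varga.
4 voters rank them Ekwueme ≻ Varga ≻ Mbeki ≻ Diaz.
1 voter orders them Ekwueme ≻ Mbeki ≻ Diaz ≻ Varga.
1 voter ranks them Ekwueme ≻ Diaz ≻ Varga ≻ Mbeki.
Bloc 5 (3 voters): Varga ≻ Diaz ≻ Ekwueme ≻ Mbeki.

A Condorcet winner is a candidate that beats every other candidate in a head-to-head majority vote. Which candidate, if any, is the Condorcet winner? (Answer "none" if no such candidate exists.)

none

Pairwise majorities:
Mbeki–Varga: Varga 8–5.
Mbeki vs Ekwueme: Ekwueme, 13–0.
Mbeki–Diaz: Diaz 8–5.
Varga–Ekwueme: Ekwueme 10–3.
Varga–Diaz: Varga 7–6.
Ekwueme–Diaz: Diaz 7–6.
No candidate is unbeaten: Mbeki loses to Varga; Varga loses to Ekwueme; Ekwueme loses to Diaz; Diaz loses to Varga. In particular Varga > Diaz > Ekwueme > Varga is a majority cycle — no Condorcet winner exists.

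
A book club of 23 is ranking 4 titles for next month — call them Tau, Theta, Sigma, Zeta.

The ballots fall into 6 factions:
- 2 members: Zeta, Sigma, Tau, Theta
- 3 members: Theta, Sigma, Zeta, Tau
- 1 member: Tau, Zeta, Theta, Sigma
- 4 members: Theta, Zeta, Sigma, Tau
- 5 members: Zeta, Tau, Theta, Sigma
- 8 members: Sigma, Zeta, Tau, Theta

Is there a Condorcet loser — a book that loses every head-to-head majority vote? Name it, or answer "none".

none

Head-to-head results (23 members):
Tau vs Theta: 16 to 7, Tau.
Tau vs Sigma: Sigma, 17–6.
Tau vs Zeta: Zeta wins 22–1.
Theta vs Sigma: 3+1+4+5 = 13 for Theta, 10 for Sigma — Theta by 13–10.
Theta–Zeta: Zeta 16–7.
Sigma vs Zeta: Zeta wins 12–11.
Every book wins at least one matchup (Tau beats Theta; Theta beats Sigma; Sigma beats Tau; Zeta beats Tau), so there is no Condorcet loser.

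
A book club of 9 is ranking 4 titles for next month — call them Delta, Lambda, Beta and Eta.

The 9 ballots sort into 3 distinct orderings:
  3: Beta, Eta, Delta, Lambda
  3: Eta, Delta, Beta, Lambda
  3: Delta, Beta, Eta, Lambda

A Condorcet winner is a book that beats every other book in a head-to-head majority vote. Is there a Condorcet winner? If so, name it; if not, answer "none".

Head-to-head results (9 members):
Delta vs Lambda: Delta preferred on 3+3+3 = 9 ballots; Delta wins 9–0.
Delta vs Beta: Delta is ranked higher on 3+3 = 6 ballots, Beta on 3. Delta wins 6–3.
Delta vs Eta: Delta is ranked higher on 3 ballots, Eta on 6. Eta wins 6–3.
Lambda vs Beta: 0 for Lambda, 9 for Beta — Beta by 9–0.
Lambda vs Eta: 0 for Lambda, 9 for Eta — Eta by 9–0.
Beta vs Eta: Beta, 6–3.
Every book loses at least once (Delta loses to Eta; Lambda loses to Delta; Beta loses to Delta; Eta loses to Beta). The majority relation contains the cycle Delta beats Beta beats Eta beats Delta, so there is no Condorcet winner.

none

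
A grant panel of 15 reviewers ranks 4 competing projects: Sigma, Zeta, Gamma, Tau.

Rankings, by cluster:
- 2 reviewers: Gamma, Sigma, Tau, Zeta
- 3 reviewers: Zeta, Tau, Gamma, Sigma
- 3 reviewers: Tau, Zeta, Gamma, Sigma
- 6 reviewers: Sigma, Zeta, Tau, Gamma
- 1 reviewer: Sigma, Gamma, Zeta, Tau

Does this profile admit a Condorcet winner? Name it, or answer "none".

none

Head-to-head results (15 reviewers):
Sigma vs Zeta: Sigma preferred on 2+6+1 = 9 ballots; Sigma wins 9–6.
Sigma vs Gamma: Gamma wins 8–7.
Sigma vs Tau: Sigma, 9–6.
Zeta vs Gamma: Zeta is ranked higher on 3+3+6 = 12 ballots, Gamma on 3. Zeta wins 12–3.
Zeta vs Tau: Zeta preferred on 3+6+1 = 10 ballots; Zeta wins 10–5.
Gamma vs Tau: 2+1 = 3 for Gamma, 12 for Tau — Tau by 12–3.
Every project loses at least once (Sigma loses to Gamma; Zeta loses to Sigma; Gamma loses to Zeta; Tau loses to Sigma). The majority relation contains the cycle Sigma → Zeta → Gamma → Sigma, so there is no Condorcet winner.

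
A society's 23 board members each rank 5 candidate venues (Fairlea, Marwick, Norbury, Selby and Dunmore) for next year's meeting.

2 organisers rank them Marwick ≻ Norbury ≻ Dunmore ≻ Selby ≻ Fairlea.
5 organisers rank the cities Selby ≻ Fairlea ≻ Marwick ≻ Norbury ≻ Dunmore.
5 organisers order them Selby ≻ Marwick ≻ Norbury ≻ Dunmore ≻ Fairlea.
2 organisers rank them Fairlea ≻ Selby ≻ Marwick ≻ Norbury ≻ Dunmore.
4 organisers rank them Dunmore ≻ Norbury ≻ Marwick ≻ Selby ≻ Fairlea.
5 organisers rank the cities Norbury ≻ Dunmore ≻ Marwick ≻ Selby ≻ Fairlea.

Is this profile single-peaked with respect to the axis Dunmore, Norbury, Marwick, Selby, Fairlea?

Axis positions: Dunmore=1, Norbury=2, Marwick=3, Selby=4, Fairlea=5.
Bloc 1 (peak Marwick at position 3): ranking walks positions 3-2-1-4-5, expanding outward from the peak — single-peaked.
Bloc 2 (peak Selby at position 4): ranking walks positions 4-5-3-2-1, expanding outward from the peak — single-peaked.
Bloc 3 (peak Selby at position 4): ranking walks positions 4-3-2-1-5, expanding outward from the peak — single-peaked.
Bloc 4 (peak Fairlea at position 5): ranking walks positions 5-4-3-2-1, expanding outward from the peak — single-peaked.
Bloc 5 (peak Dunmore at position 1): ranking walks positions 1-2-3-4-5, expanding outward from the peak — single-peaked.
Bloc 6 (peak Norbury at position 2): ranking walks positions 2-1-3-4-5, expanding outward from the peak — single-peaked.
Every ranking is single-peaked on this axis.

yes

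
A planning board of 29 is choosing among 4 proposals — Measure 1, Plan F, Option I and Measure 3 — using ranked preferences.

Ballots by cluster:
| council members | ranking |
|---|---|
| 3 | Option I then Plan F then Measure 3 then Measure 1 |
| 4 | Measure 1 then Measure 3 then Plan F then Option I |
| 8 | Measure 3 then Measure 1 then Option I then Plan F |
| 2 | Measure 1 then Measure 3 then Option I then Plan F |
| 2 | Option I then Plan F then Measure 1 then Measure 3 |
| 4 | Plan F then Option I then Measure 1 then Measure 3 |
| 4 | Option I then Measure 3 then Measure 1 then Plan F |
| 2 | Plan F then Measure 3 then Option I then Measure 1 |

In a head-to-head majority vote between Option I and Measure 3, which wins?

Measure 3

Ballots ranking Option I above Measure 3: 3 + 2 + 4 + 4 = 13.
Ballots ranking Measure 3 above Option I: 29 − 13 = 16.
Measure 3 wins the head-to-head 16–13.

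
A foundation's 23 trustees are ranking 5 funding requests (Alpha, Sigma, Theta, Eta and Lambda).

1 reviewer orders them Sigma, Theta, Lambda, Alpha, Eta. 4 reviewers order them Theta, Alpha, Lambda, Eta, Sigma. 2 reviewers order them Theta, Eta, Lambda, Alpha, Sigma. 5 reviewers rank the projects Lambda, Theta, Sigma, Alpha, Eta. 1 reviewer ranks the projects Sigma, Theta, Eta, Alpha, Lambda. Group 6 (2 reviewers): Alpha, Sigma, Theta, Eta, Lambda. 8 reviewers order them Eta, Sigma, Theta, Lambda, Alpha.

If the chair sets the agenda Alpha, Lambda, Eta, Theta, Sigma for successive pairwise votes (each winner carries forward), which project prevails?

Round 1: Alpha vs Lambda — 7–16, Lambda advances.
Round 2: Lambda vs Eta — 10–13, Eta advances.
Round 3: Eta vs Theta — 8–15, Theta advances.
Round 4: Theta vs Sigma — 11–12, Sigma advances.
The agenda winner is Sigma.

Sigma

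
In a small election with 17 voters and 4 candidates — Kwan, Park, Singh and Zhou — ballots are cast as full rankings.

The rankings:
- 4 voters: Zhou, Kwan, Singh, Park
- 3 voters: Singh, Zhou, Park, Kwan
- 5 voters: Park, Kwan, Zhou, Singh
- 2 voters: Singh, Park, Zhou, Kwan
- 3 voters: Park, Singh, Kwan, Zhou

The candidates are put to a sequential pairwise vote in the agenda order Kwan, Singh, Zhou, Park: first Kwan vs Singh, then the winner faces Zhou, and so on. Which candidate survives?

Park

Round 1: Kwan vs Singh — 9–8, Kwan advances.
Round 2: Kwan vs Zhou — 8–9, Zhou advances.
Round 3: Zhou vs Park — 7–10, Park advances.
Park survives the agenda.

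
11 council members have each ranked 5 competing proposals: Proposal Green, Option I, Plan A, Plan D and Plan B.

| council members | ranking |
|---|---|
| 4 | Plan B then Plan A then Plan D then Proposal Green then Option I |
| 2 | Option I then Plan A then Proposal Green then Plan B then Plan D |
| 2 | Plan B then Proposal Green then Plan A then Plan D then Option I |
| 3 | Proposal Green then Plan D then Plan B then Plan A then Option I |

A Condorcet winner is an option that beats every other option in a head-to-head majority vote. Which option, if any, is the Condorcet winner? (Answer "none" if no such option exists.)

Check each pair by majority over 11 ballots:
Proposal Green vs Option I: Proposal Green preferred on 4+2+3 = 9 ballots; Proposal Green wins 9–2.
Proposal Green vs Plan A: Plan A, 6–5.
Proposal Green vs Plan D: Proposal Green, 7–4.
Proposal Green vs Plan B: Plan B, 6–5.
Option I vs Plan A: 2 to 9, Plan A.
Option I vs Plan D: Option I is ranked higher on 2 ballots, Plan D on 9. Plan D wins 9–2.
Option I vs Plan B: Option I is ranked higher on 2 ballots, Plan B on 9. Plan B wins 9–2.
Plan A vs Plan D: Plan A wins 8–3.
Plan A–Plan B: Plan B 9–2.
Plan D–Plan B: Plan B 8–3.
Plan B beats each of Proposal Green, Option I, Plan A, Plan D — Plan B is the Condorcet winner.

Plan B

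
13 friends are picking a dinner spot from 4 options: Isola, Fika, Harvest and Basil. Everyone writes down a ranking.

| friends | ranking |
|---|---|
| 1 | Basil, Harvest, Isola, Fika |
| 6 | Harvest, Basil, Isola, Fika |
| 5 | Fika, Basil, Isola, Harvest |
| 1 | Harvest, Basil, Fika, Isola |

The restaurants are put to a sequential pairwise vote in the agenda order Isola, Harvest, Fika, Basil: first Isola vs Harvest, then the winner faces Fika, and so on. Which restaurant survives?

Harvest

Round 1: Isola vs Harvest — 5–8, Harvest advances.
Round 2: Harvest vs Fika — 8–5, Harvest advances.
Round 3: Harvest vs Basil — 7–6, Harvest advances.
Harvest survives the agenda.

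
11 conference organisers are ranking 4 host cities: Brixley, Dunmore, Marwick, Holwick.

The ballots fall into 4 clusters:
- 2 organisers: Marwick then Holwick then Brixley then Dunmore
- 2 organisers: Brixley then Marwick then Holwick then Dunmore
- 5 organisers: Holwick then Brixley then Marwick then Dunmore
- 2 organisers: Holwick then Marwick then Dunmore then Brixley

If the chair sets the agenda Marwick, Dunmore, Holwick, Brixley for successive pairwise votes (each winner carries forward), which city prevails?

Holwick

Round 1: Marwick vs Dunmore — 11–0, Marwick advances.
Round 2: Marwick vs Holwick — 4–7, Holwick advances.
Round 3: Holwick vs Brixley — 9–2, Holwick advances.
The agenda winner is Holwick.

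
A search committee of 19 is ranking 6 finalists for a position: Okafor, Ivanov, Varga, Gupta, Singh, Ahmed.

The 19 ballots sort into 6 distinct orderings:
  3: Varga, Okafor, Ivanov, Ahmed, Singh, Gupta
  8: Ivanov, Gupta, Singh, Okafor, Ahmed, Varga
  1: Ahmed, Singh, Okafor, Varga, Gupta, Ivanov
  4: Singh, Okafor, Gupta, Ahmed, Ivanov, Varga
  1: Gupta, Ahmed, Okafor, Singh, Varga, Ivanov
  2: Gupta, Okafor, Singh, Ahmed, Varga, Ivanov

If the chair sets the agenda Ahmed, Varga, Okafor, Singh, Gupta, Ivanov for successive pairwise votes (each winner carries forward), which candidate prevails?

Round 1: Ahmed vs Varga — 16–3, Ahmed advances.
Round 2: Ahmed vs Okafor — 2–17, Okafor advances.
Round 3: Okafor vs Singh — 6–13, Singh advances.
Round 4: Singh vs Gupta — 8–11, Gupta advances.
Round 5: Gupta vs Ivanov — 8–11, Ivanov advances.
Ivanov survives the agenda.

Ivanov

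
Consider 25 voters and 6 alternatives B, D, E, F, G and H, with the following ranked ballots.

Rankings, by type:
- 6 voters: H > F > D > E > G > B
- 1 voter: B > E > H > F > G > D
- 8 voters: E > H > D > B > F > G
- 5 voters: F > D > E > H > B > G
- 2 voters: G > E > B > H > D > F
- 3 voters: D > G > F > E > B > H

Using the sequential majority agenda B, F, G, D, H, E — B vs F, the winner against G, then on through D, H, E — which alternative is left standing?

E

Round 1: B vs F — 11–14, F advances.
Round 2: F vs G — 20–5, F advances.
Round 3: F vs D — 12–13, D advances.
Round 4: D vs H — 8–17, H advances.
Round 5: H vs E — 6–19, E advances.
The agenda winner is E.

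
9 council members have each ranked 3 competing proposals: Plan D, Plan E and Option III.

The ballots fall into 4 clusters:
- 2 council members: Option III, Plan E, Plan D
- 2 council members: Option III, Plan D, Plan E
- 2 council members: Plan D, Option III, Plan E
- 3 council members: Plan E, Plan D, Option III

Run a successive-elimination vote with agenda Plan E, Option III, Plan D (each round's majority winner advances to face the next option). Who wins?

Round 1: Plan E vs Option III — 3–6, Option III advances.
Round 2: Option III vs Plan D — 4–5, Plan D advances.
The agenda winner is Plan D.

Plan D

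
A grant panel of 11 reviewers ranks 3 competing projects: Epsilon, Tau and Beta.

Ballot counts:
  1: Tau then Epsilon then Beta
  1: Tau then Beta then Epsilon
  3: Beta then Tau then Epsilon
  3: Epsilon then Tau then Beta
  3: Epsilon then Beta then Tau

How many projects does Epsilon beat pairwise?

Epsilon against each rival (11 reviewers):
Epsilon vs Tau: Epsilon, 6–5.
Epsilon vs Beta: Epsilon is ranked higher on 1+3+3 = 7 ballots, Beta on 4. Epsilon wins 7–4.
Epsilon beats Tau, Beta — 2 pairwise wins.

2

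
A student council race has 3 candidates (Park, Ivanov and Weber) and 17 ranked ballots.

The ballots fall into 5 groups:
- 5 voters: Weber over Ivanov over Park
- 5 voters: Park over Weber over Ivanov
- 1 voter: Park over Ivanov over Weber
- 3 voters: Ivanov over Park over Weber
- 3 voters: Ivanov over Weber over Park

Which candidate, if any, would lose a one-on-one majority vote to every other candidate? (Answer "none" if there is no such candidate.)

Head-to-head results (17 voters):
Park vs Ivanov: Ivanov, 11–6.
Park vs Weber: Park, 9–8.
Ivanov vs Weber: 7 to 10, Weber.
Every candidate wins at least one matchup (Park beats Weber; Ivanov beats Park; Weber beats Ivanov), so there is no Condorcet loser.

none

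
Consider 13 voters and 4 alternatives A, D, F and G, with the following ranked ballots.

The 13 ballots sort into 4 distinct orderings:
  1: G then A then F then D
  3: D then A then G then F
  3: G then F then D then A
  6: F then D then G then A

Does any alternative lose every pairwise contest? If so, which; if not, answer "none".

A

Head-to-head results (13 voters):
A vs D: A is ranked higher on 1 ballot, D on 12. D wins 12–1.
A vs F: F, 9–4.
A vs G: 3 to 10, G.
D vs F: D preferred on 3 ballots; F wins 10–3.
D vs G: D wins 9–4.
F vs G: G wins 7–6.
A loses to every other alternative — it is the Condorcet loser.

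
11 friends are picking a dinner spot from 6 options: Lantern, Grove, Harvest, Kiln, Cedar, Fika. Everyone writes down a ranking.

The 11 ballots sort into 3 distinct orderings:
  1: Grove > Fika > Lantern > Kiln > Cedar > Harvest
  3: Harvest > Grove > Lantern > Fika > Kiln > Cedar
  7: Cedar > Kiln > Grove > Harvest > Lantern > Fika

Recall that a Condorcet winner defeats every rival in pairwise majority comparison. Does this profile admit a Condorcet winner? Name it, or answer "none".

Cedar

Check each pair by majority over 11 ballots:
Lantern–Grove: Grove 11–0.
Lantern vs Harvest: 1 for Lantern, 10 for Harvest — Harvest by 10–1.
Lantern vs Kiln: Kiln, 7–4.
Lantern vs Cedar: 4 to 7, Cedar.
Lantern–Fika: Lantern 10–1.
Grove vs Harvest: Grove, 8–3.
Grove vs Kiln: Kiln, 7–4.
Grove vs Cedar: Cedar, 7–4.
Grove–Fika: Grove 11–0.
Harvest vs Kiln: Harvest preferred on 3 ballots; Kiln wins 8–3.
Harvest vs Cedar: Cedar, 8–3.
Harvest vs Fika: 10 to 1, Harvest.
Kiln vs Cedar: Kiln preferred on 1+3 = 4 ballots; Cedar wins 7–4.
Kiln–Fika: Kiln 7–4.
Cedar–Fika: Cedar 7–4.
Only Cedar has no losses; Cedar is the Condorcet winner.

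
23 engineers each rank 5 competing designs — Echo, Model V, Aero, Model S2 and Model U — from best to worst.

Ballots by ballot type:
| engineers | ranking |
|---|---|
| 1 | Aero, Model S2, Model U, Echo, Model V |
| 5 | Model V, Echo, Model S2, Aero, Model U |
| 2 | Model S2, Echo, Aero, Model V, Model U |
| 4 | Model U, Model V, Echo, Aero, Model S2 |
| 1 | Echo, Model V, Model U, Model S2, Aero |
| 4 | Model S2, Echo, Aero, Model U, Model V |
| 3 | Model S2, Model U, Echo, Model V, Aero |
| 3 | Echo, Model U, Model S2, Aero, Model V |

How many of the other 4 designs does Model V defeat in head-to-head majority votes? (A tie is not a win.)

Model V against each rival (23 engineers):
Model V vs Echo: Model V is ranked higher on 5+4 = 9 ballots, Echo on 14. Echo wins 14–9.
Model V vs Aero: Model V is ranked higher on 5+4+1+3 = 13 ballots, Aero on 10. Model V wins 13–10.
Model V vs Model S2: Model S2 wins 13–10.
Model V vs Model U: Model V preferred on 5+2+1 = 8 ballots; Model U wins 15–8.
Model V beats Aero; loses to Echo, Model S2, Model U — 1 pairwise win.

1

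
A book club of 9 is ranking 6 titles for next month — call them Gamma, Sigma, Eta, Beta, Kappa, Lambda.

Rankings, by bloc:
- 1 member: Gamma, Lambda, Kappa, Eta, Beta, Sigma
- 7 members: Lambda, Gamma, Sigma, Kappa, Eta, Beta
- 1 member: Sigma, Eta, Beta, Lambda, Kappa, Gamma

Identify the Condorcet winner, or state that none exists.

Pairwise majorities:
Gamma vs Sigma: Gamma preferred on 1+7 = 8 ballots; Gamma wins 8–1.
Gamma vs Eta: Gamma wins 8–1.
Gamma vs Beta: Gamma, 8–1.
Gamma vs Kappa: Gamma preferred on 1+7 = 8 ballots; Gamma wins 8–1.
Gamma vs Lambda: Gamma preferred on 1 ballot; Lambda wins 8–1.
Sigma vs Eta: 7+1 = 8 for Sigma, 1 for Eta — Sigma by 8–1.
Sigma–Beta: Sigma 8–1.
Sigma–Kappa: Sigma 8–1.
Sigma vs Lambda: 1 for Sigma, 8 for Lambda — Lambda by 8–1.
Eta vs Beta: Eta, 9–0.
Eta vs Kappa: Kappa, 8–1.
Eta vs Lambda: Eta is ranked higher on 1 ballot, Lambda on 8. Lambda wins 8–1.
Beta vs Kappa: 1 for Beta, 8 for Kappa — Kappa by 8–1.
Beta vs Lambda: Lambda wins 8–1.
Kappa vs Lambda: 0 for Kappa, 9 for Lambda — Lambda by 9–0.
Only Lambda has no losses; Lambda is the Condorcet winner.

Lambda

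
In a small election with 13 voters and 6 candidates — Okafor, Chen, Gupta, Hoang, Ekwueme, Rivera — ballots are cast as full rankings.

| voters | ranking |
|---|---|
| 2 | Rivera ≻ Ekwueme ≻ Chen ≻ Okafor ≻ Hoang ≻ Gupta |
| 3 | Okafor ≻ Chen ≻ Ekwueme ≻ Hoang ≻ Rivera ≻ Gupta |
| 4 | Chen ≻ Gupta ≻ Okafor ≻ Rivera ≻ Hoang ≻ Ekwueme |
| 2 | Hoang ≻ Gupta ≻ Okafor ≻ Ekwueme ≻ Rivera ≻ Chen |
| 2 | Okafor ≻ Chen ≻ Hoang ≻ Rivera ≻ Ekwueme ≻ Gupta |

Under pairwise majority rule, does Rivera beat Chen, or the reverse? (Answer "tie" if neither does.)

Chen

Ballots ranking Rivera above Chen: 2 + 2 = 4.
Ballots ranking Chen above Rivera: 13 − 4 = 9.
Chen wins the head-to-head 9–4.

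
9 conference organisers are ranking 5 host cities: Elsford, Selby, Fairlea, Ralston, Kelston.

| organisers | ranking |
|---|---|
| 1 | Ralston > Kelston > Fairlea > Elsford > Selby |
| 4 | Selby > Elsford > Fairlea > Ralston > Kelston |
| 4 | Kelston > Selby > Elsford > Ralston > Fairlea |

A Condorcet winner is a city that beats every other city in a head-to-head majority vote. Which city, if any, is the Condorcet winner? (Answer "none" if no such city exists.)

none

Pairwise majorities:
Elsford vs Selby: Elsford is ranked higher on 1 ballot, Selby on 8. Selby wins 8–1.
Elsford vs Fairlea: 8 to 1, Elsford.
Elsford vs Ralston: 4+4 = 8 for Elsford, 1 for Ralston — Elsford by 8–1.
Elsford vs Kelston: Elsford is ranked higher on 4 ballots, Kelston on 5. Kelston wins 5–4.
Selby vs Fairlea: Selby preferred on 4+4 = 8 ballots; Selby wins 8–1.
Selby vs Ralston: 8 to 1, Selby.
Selby vs Kelston: 4 for Selby, 5 for Kelston — Kelston by 5–4.
Fairlea vs Ralston: 4 for Fairlea, 5 for Ralston — Ralston by 5–4.
Fairlea vs Kelston: 4 to 5, Kelston.
Ralston vs Kelston: Ralston preferred on 1+4 = 5 ballots; Ralston wins 5–4.
Each city drops at least one matchup (Elsford loses to Selby; Selby loses to Kelston; Fairlea loses to Elsford; Ralston loses to Elsford; Kelston loses to Ralston); the cycle Elsford → Ralston → Kelston → Elsford rules out a Condorcet winner.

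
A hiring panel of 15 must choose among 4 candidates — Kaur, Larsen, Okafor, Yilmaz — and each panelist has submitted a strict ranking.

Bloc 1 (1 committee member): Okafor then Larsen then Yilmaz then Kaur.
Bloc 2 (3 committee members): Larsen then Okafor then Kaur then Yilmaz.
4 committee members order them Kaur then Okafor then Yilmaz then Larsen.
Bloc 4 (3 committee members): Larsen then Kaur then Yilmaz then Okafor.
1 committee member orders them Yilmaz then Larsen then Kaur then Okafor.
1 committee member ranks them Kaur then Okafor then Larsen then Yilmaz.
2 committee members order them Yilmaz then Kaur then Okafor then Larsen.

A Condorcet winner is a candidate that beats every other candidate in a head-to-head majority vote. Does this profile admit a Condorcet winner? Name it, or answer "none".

none

Head-to-head results (15 committee members):
Kaur vs Larsen: Larsen, 8–7.
Kaur–Okafor: Kaur 11–4.
Kaur vs Yilmaz: Kaur wins 11–4.
Larsen vs Okafor: Okafor wins 8–7.
Larsen–Yilmaz: Larsen 8–7.
Okafor vs Yilmaz: Okafor wins 9–6.
Each candidate drops at least one matchup (Kaur loses to Larsen; Larsen loses to Okafor; Okafor loses to Kaur; Yilmaz loses to Kaur); the cycle Kaur → Okafor → Larsen → Kaur rules out a Condorcet winner.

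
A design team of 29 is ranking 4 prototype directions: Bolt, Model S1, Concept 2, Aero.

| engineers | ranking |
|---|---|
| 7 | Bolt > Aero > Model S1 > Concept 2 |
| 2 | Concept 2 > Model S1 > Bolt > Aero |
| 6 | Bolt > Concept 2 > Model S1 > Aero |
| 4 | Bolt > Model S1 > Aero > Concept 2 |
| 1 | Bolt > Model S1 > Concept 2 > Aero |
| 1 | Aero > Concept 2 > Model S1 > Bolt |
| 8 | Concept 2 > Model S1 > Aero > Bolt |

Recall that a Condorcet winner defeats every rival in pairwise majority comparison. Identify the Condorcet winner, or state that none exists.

Bolt

Check each pair by majority over 29 ballots:
Bolt vs Model S1: Bolt preferred on 7+6+4+1 = 18 ballots; Bolt wins 18–11.
Bolt vs Concept 2: Bolt is ranked higher on 7+6+4+1 = 18 ballots, Concept 2 on 11. Bolt wins 18–11.
Bolt vs Aero: 7+2+6+4+1 = 20 for Bolt, 9 for Aero — Bolt by 20–9.
Model S1 vs Concept 2: 7+4+1 = 12 for Model S1, 17 for Concept 2 — Concept 2 by 17–12.
Model S1 vs Aero: Model S1 preferred on 2+6+4+1+8 = 21 ballots; Model S1 wins 21–8.
Concept 2 vs Aero: Concept 2 is ranked higher on 2+6+1+8 = 17 ballots, Aero on 12. Concept 2 wins 17–12.
Bolt beats each of Model S1, Concept 2, Aero — Bolt is the Condorcet winner.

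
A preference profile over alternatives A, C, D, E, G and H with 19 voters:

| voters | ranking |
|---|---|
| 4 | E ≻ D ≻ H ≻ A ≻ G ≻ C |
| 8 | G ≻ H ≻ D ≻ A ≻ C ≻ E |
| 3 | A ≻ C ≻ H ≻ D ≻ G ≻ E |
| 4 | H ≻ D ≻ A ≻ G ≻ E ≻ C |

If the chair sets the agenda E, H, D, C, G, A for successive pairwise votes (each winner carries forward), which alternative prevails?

H

Round 1: E vs H — 4–15, H advances.
Round 2: H vs D — 15–4, H advances.
Round 3: H vs C — 16–3, H advances.
Round 4: H vs G — 11–8, H advances.
Round 5: H vs A — 16–3, H advances.
The agenda winner is H.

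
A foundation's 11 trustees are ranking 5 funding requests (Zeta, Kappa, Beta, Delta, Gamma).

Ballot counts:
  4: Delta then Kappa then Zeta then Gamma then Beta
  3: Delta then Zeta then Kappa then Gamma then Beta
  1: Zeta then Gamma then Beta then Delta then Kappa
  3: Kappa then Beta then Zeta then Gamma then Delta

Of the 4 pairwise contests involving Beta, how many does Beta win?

0

Beta against each rival (11 reviewers):
Beta vs Zeta: Beta preferred on 3 ballots; Zeta wins 8–3.
Beta vs Kappa: 1 for Beta, 10 for Kappa — Kappa by 10–1.
Beta vs Delta: 1+3 = 4 for Beta, 7 for Delta — Delta by 7–4.
Beta vs Gamma: Gamma, 8–3.
Beta beats no one; loses to Zeta, Kappa, Delta, Gamma — 0 pairwise wins.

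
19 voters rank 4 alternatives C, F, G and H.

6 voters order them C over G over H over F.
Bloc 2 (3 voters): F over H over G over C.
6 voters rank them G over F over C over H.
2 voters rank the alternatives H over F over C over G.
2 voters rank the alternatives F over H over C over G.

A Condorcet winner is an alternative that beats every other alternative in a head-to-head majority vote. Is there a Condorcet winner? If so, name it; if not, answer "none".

none

Pairwise majorities:
C vs F: C preferred on 6 ballots; F wins 13–6.
C vs G: C wins 10–9.
C vs H: C is ranked higher on 6+6 = 12 ballots, H on 7. C wins 12–7.
F vs G: G wins 12–7.
F vs H: F is ranked higher on 3+6+2 = 11 ballots, H on 8. F wins 11–8.
G vs H: 6+6 = 12 for G, 7 for H — G by 12–7.
Each alternative drops at least one matchup (C loses to F; F loses to G; G loses to C; H loses to C); the cycle C > G > F > C rules out a Condorcet winner.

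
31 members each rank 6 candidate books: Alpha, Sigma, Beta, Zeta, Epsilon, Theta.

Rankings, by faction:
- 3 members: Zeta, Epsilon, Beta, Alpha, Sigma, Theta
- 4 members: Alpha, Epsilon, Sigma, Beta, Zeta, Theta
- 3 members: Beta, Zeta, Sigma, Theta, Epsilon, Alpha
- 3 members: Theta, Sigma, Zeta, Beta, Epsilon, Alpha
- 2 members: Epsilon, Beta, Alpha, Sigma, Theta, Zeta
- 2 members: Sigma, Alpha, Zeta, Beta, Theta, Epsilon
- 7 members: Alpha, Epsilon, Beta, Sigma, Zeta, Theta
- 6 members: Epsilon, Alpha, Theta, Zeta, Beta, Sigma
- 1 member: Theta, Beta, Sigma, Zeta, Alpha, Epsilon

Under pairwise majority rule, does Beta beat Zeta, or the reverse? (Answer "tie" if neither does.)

Ballots ranking Beta above Zeta: 4 + 3 + 2 + 7 + 1 = 17.
Ballots ranking Zeta above Beta: 31 − 17 = 14.
Beta wins the head-to-head 17–14.

Beta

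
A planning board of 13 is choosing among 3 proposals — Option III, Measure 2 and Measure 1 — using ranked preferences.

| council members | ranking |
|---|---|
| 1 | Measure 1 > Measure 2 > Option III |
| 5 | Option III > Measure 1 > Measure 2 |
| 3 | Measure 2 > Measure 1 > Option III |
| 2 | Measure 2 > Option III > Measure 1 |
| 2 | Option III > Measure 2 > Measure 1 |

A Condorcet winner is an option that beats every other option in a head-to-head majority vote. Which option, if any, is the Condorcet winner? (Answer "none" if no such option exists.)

Pairwise majorities:
Option III vs Measure 2: 7 to 6, Option III.
Option III vs Measure 1: Option III preferred on 5+2+2 = 9 ballots; Option III wins 9–4.
Measure 2 vs Measure 1: 7 to 6, Measure 2.
Option III wins every pairwise contest, so Option III is the Condorcet winner.

Option III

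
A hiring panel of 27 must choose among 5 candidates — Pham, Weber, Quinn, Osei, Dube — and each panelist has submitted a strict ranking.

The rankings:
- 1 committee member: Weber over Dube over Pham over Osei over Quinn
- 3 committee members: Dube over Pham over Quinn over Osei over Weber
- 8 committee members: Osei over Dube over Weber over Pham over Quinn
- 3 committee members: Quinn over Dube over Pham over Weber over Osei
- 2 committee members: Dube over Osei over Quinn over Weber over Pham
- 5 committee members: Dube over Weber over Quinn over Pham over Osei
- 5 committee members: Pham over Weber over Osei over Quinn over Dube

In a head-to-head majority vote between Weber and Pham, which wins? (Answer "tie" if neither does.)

Weber

Ballots ranking Weber above Pham: 1 + 8 + 2 + 5 = 16.
Ballots ranking Pham above Weber: 27 − 16 = 11.
Weber wins the head-to-head 16–11.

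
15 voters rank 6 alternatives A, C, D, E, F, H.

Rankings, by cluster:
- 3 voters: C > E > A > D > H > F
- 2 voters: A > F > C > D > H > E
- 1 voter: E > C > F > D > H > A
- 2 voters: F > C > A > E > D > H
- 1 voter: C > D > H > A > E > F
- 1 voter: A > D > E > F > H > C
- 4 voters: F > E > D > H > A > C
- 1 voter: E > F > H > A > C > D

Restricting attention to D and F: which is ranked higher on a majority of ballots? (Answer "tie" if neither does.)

Ballots ranking D above F: 3 + 1 + 1 = 5.
Ballots ranking F above D: 15 − 5 = 10.
F wins the head-to-head 10–5.

F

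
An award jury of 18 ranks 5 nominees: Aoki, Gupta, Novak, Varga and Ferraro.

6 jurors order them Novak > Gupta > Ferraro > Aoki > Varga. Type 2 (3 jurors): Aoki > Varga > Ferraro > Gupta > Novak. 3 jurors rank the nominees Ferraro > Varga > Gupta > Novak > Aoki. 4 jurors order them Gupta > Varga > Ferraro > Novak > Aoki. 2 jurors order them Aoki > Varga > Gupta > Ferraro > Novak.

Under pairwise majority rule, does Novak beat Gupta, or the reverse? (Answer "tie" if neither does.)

Ballots ranking Novak above Gupta: 6.
Ballots ranking Gupta above Novak: 18 − 6 = 12.
Gupta wins the head-to-head 12–6.

Gupta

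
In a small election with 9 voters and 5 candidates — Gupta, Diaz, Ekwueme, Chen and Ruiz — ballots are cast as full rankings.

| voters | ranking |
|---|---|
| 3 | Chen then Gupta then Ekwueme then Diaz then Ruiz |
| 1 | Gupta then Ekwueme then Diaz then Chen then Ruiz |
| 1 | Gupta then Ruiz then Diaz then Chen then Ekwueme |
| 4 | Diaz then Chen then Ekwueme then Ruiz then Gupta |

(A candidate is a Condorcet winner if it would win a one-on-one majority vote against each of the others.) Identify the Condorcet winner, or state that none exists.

Check each pair by majority over 9 ballots:
Gupta vs Diaz: Gupta, 5–4.
Gupta vs Ekwueme: Gupta is ranked higher on 3+1+1 = 5 ballots, Ekwueme on 4. Gupta wins 5–4.
Gupta vs Chen: Chen wins 7–2.
Gupta–Ruiz: Gupta 5–4.
Diaz vs Ekwueme: Diaz is ranked higher on 1+4 = 5 ballots, Ekwueme on 4. Diaz wins 5–4.
Diaz vs Chen: Diaz preferred on 1+1+4 = 6 ballots; Diaz wins 6–3.
Diaz vs Ruiz: Diaz preferred on 3+1+4 = 8 ballots; Diaz wins 8–1.
Ekwueme vs Chen: Chen wins 8–1.
Ekwueme vs Ruiz: Ekwueme wins 8–1.
Chen vs Ruiz: 8 to 1, Chen.
Every candidate loses at least once (Gupta loses to Chen; Diaz loses to Gupta; Ekwueme loses to Gupta; Chen loses to Diaz; Ruiz loses to Gupta). The majority relation contains the cycle Gupta → Diaz → Chen → Gupta, so there is no Condorcet winner.

none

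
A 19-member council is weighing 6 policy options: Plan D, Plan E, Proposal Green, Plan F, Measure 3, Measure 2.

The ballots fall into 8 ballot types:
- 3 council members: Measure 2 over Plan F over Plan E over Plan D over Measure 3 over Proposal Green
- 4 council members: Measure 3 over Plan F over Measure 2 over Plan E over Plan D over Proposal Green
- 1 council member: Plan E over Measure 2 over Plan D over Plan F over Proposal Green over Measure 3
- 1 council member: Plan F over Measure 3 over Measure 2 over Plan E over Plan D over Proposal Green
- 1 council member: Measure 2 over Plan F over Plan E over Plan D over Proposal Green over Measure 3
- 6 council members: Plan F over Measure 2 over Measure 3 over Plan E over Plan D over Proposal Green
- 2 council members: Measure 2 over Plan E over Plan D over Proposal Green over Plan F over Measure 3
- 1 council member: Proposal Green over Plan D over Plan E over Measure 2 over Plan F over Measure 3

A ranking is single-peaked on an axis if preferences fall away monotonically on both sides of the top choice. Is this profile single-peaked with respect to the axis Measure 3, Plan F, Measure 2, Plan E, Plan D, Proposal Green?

Axis positions: Measure 3=1, Plan F=2, Measure 2=3, Plan E=4, Plan D=5, Proposal Green=6.
Ballot type 1 (peak Measure 2 at position 3): ranking walks positions 3-2-4-5-1-6, expanding outward from the peak — single-peaked.
Ballot type 2 (peak Measure 3 at position 1): ranking walks positions 1-2-3-4-5-6, expanding outward from the peak — single-peaked.
Ballot type 3 (peak Plan E at position 4): ranking walks positions 4-3-5-2-6-1, expanding outward from the peak — single-peaked.
Ballot type 4 (peak Plan F at position 2): ranking walks positions 2-1-3-4-5-6, expanding outward from the peak — single-peaked.
Ballot type 5 (peak Measure 2 at position 3): ranking walks positions 3-2-4-5-6-1, expanding outward from the peak — single-peaked.
Ballot type 6 (peak Plan F at position 2): ranking walks positions 2-3-1-4-5-6, expanding outward from the peak — single-peaked.
Ballot type 7 (peak Measure 2 at position 3): ranking walks positions 3-4-5-6-2-1, expanding outward from the peak — single-peaked.
Ballot type 8 (peak Proposal Green at position 6): ranking walks positions 6-5-4-3-2-1, expanding outward from the peak — single-peaked.
Every ranking is single-peaked on this axis.

yes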